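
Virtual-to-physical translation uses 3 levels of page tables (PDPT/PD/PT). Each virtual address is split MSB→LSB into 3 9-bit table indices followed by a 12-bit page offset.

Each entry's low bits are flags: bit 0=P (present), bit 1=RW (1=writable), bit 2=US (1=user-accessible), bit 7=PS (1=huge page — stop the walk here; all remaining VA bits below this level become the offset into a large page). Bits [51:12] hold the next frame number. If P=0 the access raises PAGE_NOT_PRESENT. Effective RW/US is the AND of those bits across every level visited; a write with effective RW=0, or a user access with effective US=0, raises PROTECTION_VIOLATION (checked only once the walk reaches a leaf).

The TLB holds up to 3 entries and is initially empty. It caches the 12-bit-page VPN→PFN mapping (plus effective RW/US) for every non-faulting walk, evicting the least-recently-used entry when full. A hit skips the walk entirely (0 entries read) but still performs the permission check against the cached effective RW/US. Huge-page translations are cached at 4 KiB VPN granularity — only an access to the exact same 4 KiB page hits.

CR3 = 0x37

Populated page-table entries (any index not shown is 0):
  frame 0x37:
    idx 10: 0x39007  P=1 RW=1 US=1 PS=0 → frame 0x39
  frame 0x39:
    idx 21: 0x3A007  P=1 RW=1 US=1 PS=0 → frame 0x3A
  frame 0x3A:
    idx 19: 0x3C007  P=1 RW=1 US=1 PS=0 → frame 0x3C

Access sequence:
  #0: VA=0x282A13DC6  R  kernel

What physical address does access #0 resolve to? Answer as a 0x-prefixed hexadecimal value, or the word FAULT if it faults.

Walk each access:
#0 VA=0x282A13DC6 (r,kernel):
  L0 @0x37[10] → 0x39007  P=1,RW=1,US=1,PS=0
  L1 @0x39[21] → 0x3A007  P=1,RW=1,US=1,PS=0
  L2 @0x3A[19] → 0x3C007  P=1,RW=1,US=1,PS=0
  → PA=0x3CDC6  (3 entries read)

Access #0 PA: 0x3CDC6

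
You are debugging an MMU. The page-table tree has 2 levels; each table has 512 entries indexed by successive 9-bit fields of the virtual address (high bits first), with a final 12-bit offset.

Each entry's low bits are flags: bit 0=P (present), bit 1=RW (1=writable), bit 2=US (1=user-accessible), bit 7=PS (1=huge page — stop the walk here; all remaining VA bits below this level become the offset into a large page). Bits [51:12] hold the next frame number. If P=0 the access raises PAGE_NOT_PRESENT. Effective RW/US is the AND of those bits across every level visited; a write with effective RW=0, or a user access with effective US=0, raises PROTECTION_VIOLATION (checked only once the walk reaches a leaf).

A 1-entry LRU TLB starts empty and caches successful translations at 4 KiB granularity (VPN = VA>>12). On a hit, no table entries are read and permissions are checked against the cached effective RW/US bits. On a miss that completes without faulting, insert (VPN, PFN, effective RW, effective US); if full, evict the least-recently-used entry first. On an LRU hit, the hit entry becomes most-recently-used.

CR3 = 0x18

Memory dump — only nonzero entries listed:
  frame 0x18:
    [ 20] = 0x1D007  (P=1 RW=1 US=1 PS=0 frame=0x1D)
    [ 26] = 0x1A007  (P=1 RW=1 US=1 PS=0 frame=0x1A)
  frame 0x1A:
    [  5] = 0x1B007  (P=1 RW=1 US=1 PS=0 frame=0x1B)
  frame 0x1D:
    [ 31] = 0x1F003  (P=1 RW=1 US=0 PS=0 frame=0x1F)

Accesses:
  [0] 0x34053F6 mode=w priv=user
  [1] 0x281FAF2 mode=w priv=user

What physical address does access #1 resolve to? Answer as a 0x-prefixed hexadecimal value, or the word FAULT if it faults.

Per-access translation:
#0 VA=0x34053F6 (w,user):
  [0] read 0x18 idx=26: raw=0x1A007 flags P=1 W=1 U=1 S=0
  [1] read 0x1A idx=5: raw=0x1B007 flags P=1 W=1 U=1 S=0
  ✓ 0x1B3F6  — 2 lookups
#1 VA=0x281FAF2 (w,user):
  [0] read 0x18 idx=20: raw=0x1D007 flags P=1 W=1 U=1 S=0
  [1] read 0x1D idx=31: raw=0x1F003 flags P=1 W=1 U=0 S=0
  ✗ PROTECTION_VIOLATION  [2 reads]

Access #1 PA: FAULT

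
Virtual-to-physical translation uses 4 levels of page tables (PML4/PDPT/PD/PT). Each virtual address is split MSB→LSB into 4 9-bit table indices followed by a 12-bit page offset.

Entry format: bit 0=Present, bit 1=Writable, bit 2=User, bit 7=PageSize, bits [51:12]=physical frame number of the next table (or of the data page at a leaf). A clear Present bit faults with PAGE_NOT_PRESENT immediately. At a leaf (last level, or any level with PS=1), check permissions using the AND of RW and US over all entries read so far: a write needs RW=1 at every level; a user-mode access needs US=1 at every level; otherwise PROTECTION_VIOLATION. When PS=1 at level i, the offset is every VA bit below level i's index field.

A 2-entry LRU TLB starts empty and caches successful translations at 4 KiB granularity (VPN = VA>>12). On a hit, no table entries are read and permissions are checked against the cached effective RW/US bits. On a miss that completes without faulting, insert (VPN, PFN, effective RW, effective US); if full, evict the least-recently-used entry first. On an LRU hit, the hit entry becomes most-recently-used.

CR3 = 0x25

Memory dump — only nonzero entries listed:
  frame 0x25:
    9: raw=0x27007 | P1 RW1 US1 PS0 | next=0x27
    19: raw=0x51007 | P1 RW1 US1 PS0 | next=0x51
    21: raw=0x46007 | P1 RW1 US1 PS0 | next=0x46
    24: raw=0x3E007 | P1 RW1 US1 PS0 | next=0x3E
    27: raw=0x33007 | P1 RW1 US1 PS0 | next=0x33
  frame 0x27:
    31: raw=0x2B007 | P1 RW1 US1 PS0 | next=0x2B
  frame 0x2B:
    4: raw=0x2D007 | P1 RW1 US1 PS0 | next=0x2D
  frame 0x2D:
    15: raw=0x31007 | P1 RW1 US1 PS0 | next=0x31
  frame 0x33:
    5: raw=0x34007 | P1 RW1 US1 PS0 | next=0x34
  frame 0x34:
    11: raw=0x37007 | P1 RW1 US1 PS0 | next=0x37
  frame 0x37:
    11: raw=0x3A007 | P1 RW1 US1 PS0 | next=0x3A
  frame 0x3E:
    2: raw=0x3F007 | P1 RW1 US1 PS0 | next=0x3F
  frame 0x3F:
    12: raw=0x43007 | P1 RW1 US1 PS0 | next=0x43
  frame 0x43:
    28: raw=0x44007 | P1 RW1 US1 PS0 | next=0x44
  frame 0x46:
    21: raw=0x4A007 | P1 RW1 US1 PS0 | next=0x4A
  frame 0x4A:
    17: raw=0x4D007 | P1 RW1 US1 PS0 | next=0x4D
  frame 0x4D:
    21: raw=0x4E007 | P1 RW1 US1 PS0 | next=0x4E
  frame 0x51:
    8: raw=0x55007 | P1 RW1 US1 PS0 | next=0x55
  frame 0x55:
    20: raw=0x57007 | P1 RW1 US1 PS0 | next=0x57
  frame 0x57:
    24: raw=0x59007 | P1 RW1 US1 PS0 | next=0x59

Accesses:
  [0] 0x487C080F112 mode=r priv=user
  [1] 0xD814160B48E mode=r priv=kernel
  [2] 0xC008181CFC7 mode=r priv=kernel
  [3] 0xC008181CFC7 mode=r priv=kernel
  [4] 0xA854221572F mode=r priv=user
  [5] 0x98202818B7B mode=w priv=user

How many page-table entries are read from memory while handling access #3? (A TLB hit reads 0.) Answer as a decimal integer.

Trace:
#0 VA=0x487C080F112 (r,user):
  L0: frame=0x25 idx=9 entry=0x27007 [P=1 RW=1 US=1 PS=0]
  L1: frame=0x27 idx=31 entry=0x2B007 [P=1 RW=1 US=1 PS=0]
  L2: frame=0x2B idx=4 entry=0x2D007 [P=1 RW=1 US=1 PS=0]
  L3: frame=0x2D idx=15 entry=0x31007 [P=1 RW=1 US=1 PS=0]
  ✓ 0x31112  — 4 lookups
#1 VA=0xD814160B48E (r,kernel):
  L0: frame=0x25 idx=27 entry=0x33007 [P=1 RW=1 US=1 PS=0]
  L1: frame=0x33 idx=5 entry=0x34007 [P=1 RW=1 US=1 PS=0]
  L2: frame=0x34 idx=11 entry=0x37007 [P=1 RW=1 US=1 PS=0]
  L3: frame=0x37 idx=11 entry=0x3A007 [P=1 RW=1 US=1 PS=0]
  ✓ 0x3A48E  — 4 lookups
#2 VA=0xC008181CFC7 (r,kernel):
  L0: frame=0x25 idx=24 entry=0x3E007 [P=1 RW=1 US=1 PS=0]
  L1: frame=0x3E idx=2 entry=0x3F007 [P=1 RW=1 US=1 PS=0]
  L2: frame=0x3F idx=12 entry=0x43007 [P=1 RW=1 US=1 PS=0]
  L3: frame=0x43 idx=28 entry=0x44007 [P=1 RW=1 US=1 PS=0]
  ✓ 0x44FC7  — 4 lookups
#3 VA=0xC008181CFC7 (r,kernel):
  TLB hit vpn=0xC008181C → PA=0x44FC7
#4 VA=0xA854221572F (r,user):
  L0: frame=0x25 idx=21 entry=0x46007 [P=1 RW=1 US=1 PS=0]
  L1: frame=0x46 idx=21 entry=0x4A007 [P=1 RW=1 US=1 PS=0]
  L2: frame=0x4A idx=17 entry=0x4D007 [P=1 RW=1 US=1 PS=0]
  L3: frame=0x4D idx=21 entry=0x4E007 [P=1 RW=1 US=1 PS=0]
  ✓ 0x4E72F  — 4 lookups
#5 VA=0x98202818B7B (w,user):
  L0: frame=0x25 idx=19 entry=0x51007 [P=1 RW=1 US=1 PS=0]
  L1: frame=0x51 idx=8 entry=0x55007 [P=1 RW=1 US=1 PS=0]
  L2: frame=0x55 idx=20 entry=0x57007 [P=1 RW=1 US=1 PS=0]
  L3: frame=0x57 idx=24 entry=0x59007 [P=1 RW=1 US=1 PS=0]
  ✓ 0x59B7B  — 4 lookups

Entries read for #3: 0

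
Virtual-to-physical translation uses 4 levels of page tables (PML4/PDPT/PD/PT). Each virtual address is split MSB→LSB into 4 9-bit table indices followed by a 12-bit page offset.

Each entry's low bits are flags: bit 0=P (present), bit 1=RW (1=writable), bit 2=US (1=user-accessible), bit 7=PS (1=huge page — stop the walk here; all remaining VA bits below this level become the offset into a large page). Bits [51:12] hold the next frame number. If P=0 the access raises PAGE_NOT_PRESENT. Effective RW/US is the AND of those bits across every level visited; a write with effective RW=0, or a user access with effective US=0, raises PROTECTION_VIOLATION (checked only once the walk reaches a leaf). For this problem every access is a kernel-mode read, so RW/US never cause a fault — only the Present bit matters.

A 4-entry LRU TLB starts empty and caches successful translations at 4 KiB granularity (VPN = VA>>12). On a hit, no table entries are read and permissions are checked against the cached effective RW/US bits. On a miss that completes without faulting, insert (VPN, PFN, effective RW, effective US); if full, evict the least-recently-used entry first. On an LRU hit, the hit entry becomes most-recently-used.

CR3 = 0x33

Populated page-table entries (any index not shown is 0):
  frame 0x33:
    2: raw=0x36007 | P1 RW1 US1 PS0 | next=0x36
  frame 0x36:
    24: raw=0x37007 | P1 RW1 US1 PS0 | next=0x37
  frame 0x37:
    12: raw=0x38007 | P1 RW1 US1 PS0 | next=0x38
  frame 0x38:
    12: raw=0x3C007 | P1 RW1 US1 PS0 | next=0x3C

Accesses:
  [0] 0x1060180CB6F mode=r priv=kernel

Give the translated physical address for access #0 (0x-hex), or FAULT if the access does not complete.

Per-access translation:
#0 VA=0x1060180CB6F (r,kernel):
  [0] read 0x33 idx=2: raw=0x36007 flags P=1 W=1 U=1 S=0
  [1] read 0x36 idx=24: raw=0x37007 flags P=1 W=1 U=1 S=0
  [2] read 0x37 idx=12: raw=0x38007 flags P=1 W=1 U=1 S=0
  [3] read 0x38 idx=12: raw=0x3C007 flags P=1 W=1 U=1 S=0
  ✓ 0x3CB6F  — 4 lookups

Access #0 PA: 0x3CB6F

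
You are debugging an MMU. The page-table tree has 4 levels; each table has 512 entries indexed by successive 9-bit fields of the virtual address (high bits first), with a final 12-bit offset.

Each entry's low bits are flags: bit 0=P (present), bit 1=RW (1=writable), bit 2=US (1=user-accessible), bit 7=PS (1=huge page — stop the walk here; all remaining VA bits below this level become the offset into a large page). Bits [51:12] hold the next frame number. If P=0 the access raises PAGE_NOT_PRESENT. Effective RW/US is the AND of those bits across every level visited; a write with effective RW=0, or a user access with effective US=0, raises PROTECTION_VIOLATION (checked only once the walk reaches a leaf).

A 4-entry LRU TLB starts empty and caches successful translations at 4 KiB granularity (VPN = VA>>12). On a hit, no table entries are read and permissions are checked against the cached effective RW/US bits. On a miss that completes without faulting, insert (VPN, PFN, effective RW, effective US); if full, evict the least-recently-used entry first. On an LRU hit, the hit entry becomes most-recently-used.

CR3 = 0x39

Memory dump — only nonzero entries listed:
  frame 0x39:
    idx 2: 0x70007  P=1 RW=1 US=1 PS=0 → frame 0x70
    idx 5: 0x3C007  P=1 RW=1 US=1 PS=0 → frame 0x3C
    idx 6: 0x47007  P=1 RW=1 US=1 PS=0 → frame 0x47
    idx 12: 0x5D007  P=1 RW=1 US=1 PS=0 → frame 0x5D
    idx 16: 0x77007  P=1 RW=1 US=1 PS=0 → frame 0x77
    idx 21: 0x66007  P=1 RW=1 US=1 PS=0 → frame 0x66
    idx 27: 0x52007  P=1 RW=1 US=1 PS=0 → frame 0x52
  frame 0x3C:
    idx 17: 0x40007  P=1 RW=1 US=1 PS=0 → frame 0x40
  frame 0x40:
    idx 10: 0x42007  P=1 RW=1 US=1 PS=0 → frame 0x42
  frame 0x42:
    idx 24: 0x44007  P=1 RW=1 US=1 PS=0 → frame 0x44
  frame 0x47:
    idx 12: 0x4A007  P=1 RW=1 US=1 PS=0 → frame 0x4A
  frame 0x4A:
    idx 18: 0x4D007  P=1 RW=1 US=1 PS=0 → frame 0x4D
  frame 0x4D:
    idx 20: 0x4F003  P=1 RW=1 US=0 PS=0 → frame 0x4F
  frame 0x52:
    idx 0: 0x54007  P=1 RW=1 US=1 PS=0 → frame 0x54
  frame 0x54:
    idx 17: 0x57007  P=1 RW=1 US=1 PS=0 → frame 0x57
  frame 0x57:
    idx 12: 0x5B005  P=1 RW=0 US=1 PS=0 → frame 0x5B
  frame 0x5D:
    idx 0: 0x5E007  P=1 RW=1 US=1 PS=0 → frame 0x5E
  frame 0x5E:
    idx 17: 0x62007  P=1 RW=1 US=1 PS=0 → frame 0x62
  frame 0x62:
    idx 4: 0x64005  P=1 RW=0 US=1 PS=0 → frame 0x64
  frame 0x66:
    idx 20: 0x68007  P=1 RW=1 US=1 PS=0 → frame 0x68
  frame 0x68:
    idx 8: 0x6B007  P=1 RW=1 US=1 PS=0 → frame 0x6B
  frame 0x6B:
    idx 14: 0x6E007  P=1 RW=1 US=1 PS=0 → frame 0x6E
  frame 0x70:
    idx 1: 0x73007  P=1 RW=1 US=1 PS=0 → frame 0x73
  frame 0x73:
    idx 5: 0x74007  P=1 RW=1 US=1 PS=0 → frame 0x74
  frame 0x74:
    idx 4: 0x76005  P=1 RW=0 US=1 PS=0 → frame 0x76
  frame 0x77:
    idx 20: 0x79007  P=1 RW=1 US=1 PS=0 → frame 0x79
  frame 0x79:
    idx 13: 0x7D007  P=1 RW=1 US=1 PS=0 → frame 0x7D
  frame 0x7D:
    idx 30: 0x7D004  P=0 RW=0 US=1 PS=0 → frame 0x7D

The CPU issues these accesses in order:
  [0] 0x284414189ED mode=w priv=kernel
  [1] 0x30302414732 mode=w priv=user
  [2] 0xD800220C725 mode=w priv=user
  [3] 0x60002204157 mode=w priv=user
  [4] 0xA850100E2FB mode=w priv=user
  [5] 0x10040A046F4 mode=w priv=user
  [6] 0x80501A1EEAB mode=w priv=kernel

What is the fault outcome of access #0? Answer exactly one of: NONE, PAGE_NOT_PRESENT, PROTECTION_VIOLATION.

Walk each access:
#0 VA=0x284414189ED (w,kernel):
  L0: frame=0x39 idx=5 entry=0x3C007 [P=1 RW=1 US=1 PS=0]
  L1: frame=0x3C idx=17 entry=0x40007 [P=1 RW=1 US=1 PS=0]
  L2: frame=0x40 idx=10 entry=0x42007 [P=1 RW=1 US=1 PS=0]
  L3: frame=0x42 idx=24 entry=0x44007 [P=1 RW=1 US=1 PS=0]
  ✓ 0x449ED  — 4 lookups
#1 VA=0x30302414732 (w,user):
  L0: frame=0x39 idx=6 entry=0x47007 [P=1 RW=1 US=1 PS=0]
  L1: frame=0x47 idx=12 entry=0x4A007 [P=1 RW=1 US=1 PS=0]
  L2: frame=0x4A idx=18 entry=0x4D007 [P=1 RW=1 US=1 PS=0]
  L3: frame=0x4D idx=20 entry=0x4F003 [P=1 RW=1 US=0 PS=0]
  → PROTECTION_VIOLATION  (4 entries read)
#2 VA=0xD800220C725 (w,user):
  L0: frame=0x39 idx=27 entry=0x52007 [P=1 RW=1 US=1 PS=0]
  L1: frame=0x52 idx=0 entry=0x54007 [P=1 RW=1 US=1 PS=0]
  L2: frame=0x54 idx=17 entry=0x57007 [P=1 RW=1 US=1 PS=0]
  L3: frame=0x57 idx=12 entry=0x5B005 [P=1 RW=0 US=1 PS=0]
  → PROTECTION_VIOLATION  (4 entries read)
#3 VA=0x60002204157 (w,user):
  L0: frame=0x39 idx=12 entry=0x5D007 [P=1 RW=1 US=1 PS=0]
  L1: frame=0x5D idx=0 entry=0x5E007 [P=1 RW=1 US=1 PS=0]
  L2: frame=0x5E idx=17 entry=0x62007 [P=1 RW=1 US=1 PS=0]
  L3: frame=0x62 idx=4 entry=0x64005 [P=1 RW=0 US=1 PS=0]
  → PROTECTION_VIOLATION  (4 entries read)
#4 VA=0xA850100E2FB (w,user):
  L0: frame=0x39 idx=21 entry=0x66007 [P=1 RW=1 US=1 PS=0]
  L1: frame=0x66 idx=20 entry=0x68007 [P=1 RW=1 US=1 PS=0]
  L2: frame=0x68 idx=8 entry=0x6B007 [P=1 RW=1 US=1 PS=0]
  L3: frame=0x6B idx=14 entry=0x6E007 [P=1 RW=1 US=1 PS=0]
  ✓ 0x6E2FB  — 4 lookups
#5 VA=0x10040A046F4 (w,user):
  L0: frame=0x39 idx=2 entry=0x70007 [P=1 RW=1 US=1 PS=0]
  L1: frame=0x70 idx=1 entry=0x73007 [P=1 RW=1 US=1 PS=0]
  L2: frame=0x73 idx=5 entry=0x74007 [P=1 RW=1 US=1 PS=0]
  L3: frame=0x74 idx=4 entry=0x76005 [P=1 RW=0 US=1 PS=0]
  → PROTECTION_VIOLATION  (4 entries read)
#6 VA=0x80501A1EEAB (w,kernel):
  L0: frame=0x39 idx=16 entry=0x77007 [P=1 RW=1 US=1 PS=0]
  L1: frame=0x77 idx=20 entry=0x79007 [P=1 RW=1 US=1 PS=0]
  L2: frame=0x79 idx=13 entry=0x7D007 [P=1 RW=1 US=1 PS=0]
  L3: frame=0x7D idx=30 entry=0x7D004 [P=0 RW=0 US=1 PS=0]
  → PAGE_NOT_PRESENT  (4 entries read)

Access #0 fault: NONE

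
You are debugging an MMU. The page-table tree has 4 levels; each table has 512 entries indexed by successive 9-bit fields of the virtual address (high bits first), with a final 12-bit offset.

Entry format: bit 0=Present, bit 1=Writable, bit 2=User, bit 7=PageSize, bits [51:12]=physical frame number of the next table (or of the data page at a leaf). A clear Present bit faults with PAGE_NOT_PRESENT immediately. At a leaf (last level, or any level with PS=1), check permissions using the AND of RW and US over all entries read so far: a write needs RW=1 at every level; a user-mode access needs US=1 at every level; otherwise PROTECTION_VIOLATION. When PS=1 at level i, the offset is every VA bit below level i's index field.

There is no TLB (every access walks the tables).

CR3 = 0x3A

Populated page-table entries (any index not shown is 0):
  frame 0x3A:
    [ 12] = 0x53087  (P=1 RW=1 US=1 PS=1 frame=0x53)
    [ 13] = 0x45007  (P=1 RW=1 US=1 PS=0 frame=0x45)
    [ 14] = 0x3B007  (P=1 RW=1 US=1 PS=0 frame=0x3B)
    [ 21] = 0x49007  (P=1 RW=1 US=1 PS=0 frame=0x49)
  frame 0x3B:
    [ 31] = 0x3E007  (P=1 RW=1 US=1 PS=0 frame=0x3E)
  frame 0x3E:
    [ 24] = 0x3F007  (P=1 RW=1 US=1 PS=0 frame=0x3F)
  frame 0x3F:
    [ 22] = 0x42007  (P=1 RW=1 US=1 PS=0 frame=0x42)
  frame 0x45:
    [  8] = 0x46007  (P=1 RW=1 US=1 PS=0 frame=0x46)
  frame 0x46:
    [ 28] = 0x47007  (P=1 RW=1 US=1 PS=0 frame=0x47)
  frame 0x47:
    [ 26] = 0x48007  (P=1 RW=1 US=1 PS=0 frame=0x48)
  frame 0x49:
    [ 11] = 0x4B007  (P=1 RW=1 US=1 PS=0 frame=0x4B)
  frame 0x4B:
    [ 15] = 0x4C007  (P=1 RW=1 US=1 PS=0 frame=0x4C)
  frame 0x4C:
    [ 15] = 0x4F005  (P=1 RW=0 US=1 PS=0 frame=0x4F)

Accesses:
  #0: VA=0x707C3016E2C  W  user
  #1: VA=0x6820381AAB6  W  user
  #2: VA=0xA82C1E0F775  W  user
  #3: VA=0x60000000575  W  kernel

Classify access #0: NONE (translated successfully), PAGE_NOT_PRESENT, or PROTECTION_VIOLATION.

Walk each access:
#0 VA=0x707C3016E2C (w,user):
  L0: frame=0x3A idx=14 entry=0x3B007 [P=1 RW=1 US=1 PS=0]
  L1: frame=0x3B idx=31 entry=0x3E007 [P=1 RW=1 US=1 PS=0]
  L2: frame=0x3E idx=24 entry=0x3F007 [P=1 RW=1 US=1 PS=0]
  L3: frame=0x3F idx=22 entry=0x42007 [P=1 RW=1 US=1 PS=0]
  ⇒ phys 0x42E2C  [4 reads]
#1 VA=0x6820381AAB6 (w,user):
  L0: frame=0x3A idx=13 entry=0x45007 [P=1 RW=1 US=1 PS=0]
  L1: frame=0x45 idx=8 entry=0x46007 [P=1 RW=1 US=1 PS=0]
  L2: frame=0x46 idx=28 entry=0x47007 [P=1 RW=1 US=1 PS=0]
  L3: frame=0x47 idx=26 entry=0x48007 [P=1 RW=1 US=1 PS=0]
  ⇒ phys 0x48AB6  [4 reads]
#2 VA=0xA82C1E0F775 (w,user):
  L0: frame=0x3A idx=21 entry=0x49007 [P=1 RW=1 US=1 PS=0]
  L1: frame=0x49 idx=11 entry=0x4B007 [P=1 RW=1 US=1 PS=0]
  L2: frame=0x4B idx=15 entry=0x4C007 [P=1 RW=1 US=1 PS=0]
  L3: frame=0x4C idx=15 entry=0x4F005 [P=1 RW=0 US=1 PS=0]
  ⇒ fault: PROTECTION_VIOLATION  — 4 lookups
#3 VA=0x60000000575 (w,kernel):
  L0: frame=0x3A idx=12 entry=0x53087 [P=1 RW=1 US=1 PS=1]
  ⇒ phys 0x53575 (huge @L0)  [1 reads]

Access #0 fault: NONE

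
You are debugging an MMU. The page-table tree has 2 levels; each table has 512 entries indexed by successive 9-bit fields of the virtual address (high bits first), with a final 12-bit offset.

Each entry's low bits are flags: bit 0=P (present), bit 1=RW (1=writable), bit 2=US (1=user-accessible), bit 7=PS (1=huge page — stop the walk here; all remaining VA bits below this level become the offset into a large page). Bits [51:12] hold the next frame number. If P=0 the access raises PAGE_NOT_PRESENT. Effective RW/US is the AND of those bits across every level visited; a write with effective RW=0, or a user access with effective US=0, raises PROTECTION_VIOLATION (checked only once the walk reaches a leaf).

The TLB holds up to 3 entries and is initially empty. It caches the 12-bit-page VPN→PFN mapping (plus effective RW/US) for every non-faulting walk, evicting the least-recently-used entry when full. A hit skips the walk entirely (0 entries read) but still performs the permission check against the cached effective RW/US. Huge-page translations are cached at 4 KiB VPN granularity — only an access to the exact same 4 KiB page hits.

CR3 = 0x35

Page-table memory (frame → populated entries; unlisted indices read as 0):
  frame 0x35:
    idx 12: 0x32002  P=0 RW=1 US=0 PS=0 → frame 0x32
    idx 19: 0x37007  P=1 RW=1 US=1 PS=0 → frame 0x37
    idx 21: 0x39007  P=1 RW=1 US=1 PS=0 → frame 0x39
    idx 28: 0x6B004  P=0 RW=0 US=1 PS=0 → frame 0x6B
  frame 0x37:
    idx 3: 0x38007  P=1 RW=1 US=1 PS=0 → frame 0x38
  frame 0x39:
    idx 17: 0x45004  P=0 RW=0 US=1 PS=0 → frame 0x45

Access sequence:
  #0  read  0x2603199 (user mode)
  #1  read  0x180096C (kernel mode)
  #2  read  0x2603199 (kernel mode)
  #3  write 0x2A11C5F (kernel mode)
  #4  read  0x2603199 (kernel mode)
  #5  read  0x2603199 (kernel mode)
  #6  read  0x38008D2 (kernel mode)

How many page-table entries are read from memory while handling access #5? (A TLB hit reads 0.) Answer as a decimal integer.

Trace:
#0 VA=0x2603199 (r,user):
  L0 @0x35[19] → 0x37007  P=1,RW=1,US=1,PS=0
  L1 @0x37[3] → 0x38007  P=1,RW=1,US=1,PS=0
  → PA=0x38199  (2 entries read)
#1 VA=0x180096C (r,kernel):
  L0 @0x35[12] → 0x32002  P=0,RW=1,US=0,PS=0
  → PAGE_NOT_PRESENT  (1 entries read)
#2 VA=0x2603199 (r,kernel):
  TLB hit vpn=0x2603 → PA=0x38199
#3 VA=0x2A11C5F (w,kernel):
  L0 @0x35[21] → 0x39007  P=1,RW=1,US=1,PS=0
  L1 @0x39[17] → 0x45004  P=0,RW=0,US=1,PS=0
  → PAGE_NOT_PRESENT  (2 entries read)
#4 VA=0x2603199 (r,kernel):
  TLB hit vpn=0x2603 → PA=0x38199
#5 VA=0x2603199 (r,kernel):
  TLB hit vpn=0x2603 → PA=0x38199
#6 VA=0x38008D2 (r,kernel):
  L0 @0x35[28] → 0x6B004  P=0,RW=0,US=1,PS=0
  → PAGE_NOT_PRESENT  (1 entries read)

Entries read for #5: 0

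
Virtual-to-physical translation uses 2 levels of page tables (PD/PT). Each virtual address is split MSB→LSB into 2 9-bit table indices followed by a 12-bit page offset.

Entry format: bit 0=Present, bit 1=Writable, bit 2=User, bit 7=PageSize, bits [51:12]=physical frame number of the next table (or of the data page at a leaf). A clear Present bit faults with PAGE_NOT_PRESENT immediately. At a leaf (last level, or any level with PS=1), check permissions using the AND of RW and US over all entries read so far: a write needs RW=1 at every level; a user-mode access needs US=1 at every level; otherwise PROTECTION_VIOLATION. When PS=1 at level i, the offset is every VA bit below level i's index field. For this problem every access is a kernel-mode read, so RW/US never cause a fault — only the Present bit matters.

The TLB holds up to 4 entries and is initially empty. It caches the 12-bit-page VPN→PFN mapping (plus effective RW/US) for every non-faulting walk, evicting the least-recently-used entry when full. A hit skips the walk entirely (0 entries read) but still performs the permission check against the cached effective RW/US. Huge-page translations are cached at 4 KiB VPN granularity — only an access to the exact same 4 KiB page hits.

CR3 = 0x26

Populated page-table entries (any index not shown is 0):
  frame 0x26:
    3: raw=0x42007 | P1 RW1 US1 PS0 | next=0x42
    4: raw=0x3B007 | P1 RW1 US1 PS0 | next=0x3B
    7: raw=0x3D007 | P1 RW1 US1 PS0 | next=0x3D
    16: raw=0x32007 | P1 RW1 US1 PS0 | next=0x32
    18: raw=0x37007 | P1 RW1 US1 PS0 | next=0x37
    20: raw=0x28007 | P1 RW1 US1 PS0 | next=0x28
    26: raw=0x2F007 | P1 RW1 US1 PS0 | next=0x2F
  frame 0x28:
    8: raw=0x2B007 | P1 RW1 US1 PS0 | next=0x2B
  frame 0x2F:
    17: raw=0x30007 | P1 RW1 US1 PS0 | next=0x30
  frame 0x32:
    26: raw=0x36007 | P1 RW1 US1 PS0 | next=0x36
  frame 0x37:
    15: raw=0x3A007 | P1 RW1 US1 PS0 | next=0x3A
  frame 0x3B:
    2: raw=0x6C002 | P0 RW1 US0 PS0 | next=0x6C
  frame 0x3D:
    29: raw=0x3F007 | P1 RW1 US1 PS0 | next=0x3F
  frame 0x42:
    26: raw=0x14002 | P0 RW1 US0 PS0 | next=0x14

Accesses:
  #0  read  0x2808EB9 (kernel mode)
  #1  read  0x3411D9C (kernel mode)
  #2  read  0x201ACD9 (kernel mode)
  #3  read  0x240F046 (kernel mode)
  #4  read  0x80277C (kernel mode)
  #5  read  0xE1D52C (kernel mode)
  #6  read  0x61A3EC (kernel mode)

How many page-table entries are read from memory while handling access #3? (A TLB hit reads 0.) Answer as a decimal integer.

Trace:
#0 VA=0x2808EB9 (r,kernel):
  L0: frame=0x26 idx=20 entry=0x28007 [P=1 RW=1 US=1 PS=0]
  L1: frame=0x28 idx=8 entry=0x2B007 [P=1 RW=1 US=1 PS=0]
  ⇒ phys 0x2BEB9  [2 reads]
#1 VA=0x3411D9C (r,kernel):
  L0: frame=0x26 idx=26 entry=0x2F007 [P=1 RW=1 US=1 PS=0]
  L1: frame=0x2F idx=17 entry=0x30007 [P=1 RW=1 US=1 PS=0]
  ⇒ phys 0x30D9C  [2 reads]
#2 VA=0x201ACD9 (r,kernel):
  L0: frame=0x26 idx=16 entry=0x32007 [P=1 RW=1 US=1 PS=0]
  L1: frame=0x32 idx=26 entry=0x36007 [P=1 RW=1 US=1 PS=0]
  ⇒ phys 0x36CD9  [2 reads]
#3 VA=0x240F046 (r,kernel):
  L0: frame=0x26 idx=18 entry=0x37007 [P=1 RW=1 US=1 PS=0]
  L1: frame=0x37 idx=15 entry=0x3A007 [P=1 RW=1 US=1 PS=0]
  ⇒ phys 0x3A046  [2 reads]
#4 VA=0x80277C (r,kernel):
  L0: frame=0x26 idx=4 entry=0x3B007 [P=1 RW=1 US=1 PS=0]
  L1: frame=0x3B idx=2 entry=0x6C002 [P=0 RW=1 US=0 PS=0]
  → PAGE_NOT_PRESENT  (2 entries read)
#5 VA=0xE1D52C (r,kernel):
  L0: frame=0x26 idx=7 entry=0x3D007 [P=1 RW=1 US=1 PS=0]
  L1: frame=0x3D idx=29 entry=0x3F007 [P=1 RW=1 US=1 PS=0]
  ⇒ phys 0x3F52C  [2 reads]
#6 VA=0x61A3EC (r,kernel):
  L0: frame=0x26 idx=3 entry=0x42007 [P=1 RW=1 US=1 PS=0]
  L1: frame=0x42 idx=26 entry=0x14002 [P=0 RW=1 US=0 PS=0]
  → PAGE_NOT_PRESENT  (2 entries read)

Entries read for #3: 2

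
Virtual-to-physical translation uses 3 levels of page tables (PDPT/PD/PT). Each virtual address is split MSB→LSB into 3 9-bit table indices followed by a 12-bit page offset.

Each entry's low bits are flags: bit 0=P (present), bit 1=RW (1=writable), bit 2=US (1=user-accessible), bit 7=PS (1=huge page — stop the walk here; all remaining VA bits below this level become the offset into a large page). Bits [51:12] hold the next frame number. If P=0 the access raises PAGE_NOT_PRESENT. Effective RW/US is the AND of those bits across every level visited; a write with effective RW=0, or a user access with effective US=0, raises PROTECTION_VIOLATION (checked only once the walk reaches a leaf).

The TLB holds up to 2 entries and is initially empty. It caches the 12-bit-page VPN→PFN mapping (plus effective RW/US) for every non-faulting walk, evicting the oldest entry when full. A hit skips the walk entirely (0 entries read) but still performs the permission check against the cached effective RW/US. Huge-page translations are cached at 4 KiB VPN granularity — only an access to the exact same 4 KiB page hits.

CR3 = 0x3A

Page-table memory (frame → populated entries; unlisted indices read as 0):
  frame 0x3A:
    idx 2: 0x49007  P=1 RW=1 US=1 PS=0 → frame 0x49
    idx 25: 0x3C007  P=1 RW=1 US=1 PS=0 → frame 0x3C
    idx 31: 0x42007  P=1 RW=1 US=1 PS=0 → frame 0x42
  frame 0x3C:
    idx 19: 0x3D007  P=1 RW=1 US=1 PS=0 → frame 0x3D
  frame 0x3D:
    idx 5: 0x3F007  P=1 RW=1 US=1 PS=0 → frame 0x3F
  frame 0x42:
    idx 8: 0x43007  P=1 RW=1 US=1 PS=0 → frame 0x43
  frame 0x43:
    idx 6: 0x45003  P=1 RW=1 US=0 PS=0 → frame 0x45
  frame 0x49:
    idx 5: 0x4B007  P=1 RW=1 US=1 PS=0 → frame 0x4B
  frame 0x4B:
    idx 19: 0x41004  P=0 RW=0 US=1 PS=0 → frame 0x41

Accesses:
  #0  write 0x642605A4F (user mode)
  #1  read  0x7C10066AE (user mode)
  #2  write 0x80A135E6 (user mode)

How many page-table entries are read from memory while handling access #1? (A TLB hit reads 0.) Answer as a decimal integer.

Walk each access:
#0 VA=0x642605A4F (w,user):
  L0 @0x3A[25] → 0x3C007  P=1,RW=1,US=1,PS=0
  L1 @0x3C[19] → 0x3D007  P=1,RW=1,US=1,PS=0
  L2 @0x3D[5] → 0x3F007  P=1,RW=1,US=1,PS=0
  ⇒ phys 0x3FA4F  [3 reads]
#1 VA=0x7C10066AE (r,user):
  L0 @0x3A[31] → 0x42007  P=1,RW=1,US=1,PS=0
  L1 @0x42[8] → 0x43007  P=1,RW=1,US=1,PS=0
  L2 @0x43[6] → 0x45003  P=1,RW=1,US=0,PS=0
  ⇒ fault: PROTECTION_VIOLATION  — 3 lookups
#2 VA=0x80A135E6 (w,user):
  L0 @0x3A[2] → 0x49007  P=1,RW=1,US=1,PS=0
  L1 @0x49[5] → 0x4B007  P=1,RW=1,US=1,PS=0
  L2 @0x4B[19] → 0x41004  P=0,RW=0,US=1,PS=0
  ⇒ fault: PAGE_NOT_PRESENT  — 3 lookups

Entries read for #1: 3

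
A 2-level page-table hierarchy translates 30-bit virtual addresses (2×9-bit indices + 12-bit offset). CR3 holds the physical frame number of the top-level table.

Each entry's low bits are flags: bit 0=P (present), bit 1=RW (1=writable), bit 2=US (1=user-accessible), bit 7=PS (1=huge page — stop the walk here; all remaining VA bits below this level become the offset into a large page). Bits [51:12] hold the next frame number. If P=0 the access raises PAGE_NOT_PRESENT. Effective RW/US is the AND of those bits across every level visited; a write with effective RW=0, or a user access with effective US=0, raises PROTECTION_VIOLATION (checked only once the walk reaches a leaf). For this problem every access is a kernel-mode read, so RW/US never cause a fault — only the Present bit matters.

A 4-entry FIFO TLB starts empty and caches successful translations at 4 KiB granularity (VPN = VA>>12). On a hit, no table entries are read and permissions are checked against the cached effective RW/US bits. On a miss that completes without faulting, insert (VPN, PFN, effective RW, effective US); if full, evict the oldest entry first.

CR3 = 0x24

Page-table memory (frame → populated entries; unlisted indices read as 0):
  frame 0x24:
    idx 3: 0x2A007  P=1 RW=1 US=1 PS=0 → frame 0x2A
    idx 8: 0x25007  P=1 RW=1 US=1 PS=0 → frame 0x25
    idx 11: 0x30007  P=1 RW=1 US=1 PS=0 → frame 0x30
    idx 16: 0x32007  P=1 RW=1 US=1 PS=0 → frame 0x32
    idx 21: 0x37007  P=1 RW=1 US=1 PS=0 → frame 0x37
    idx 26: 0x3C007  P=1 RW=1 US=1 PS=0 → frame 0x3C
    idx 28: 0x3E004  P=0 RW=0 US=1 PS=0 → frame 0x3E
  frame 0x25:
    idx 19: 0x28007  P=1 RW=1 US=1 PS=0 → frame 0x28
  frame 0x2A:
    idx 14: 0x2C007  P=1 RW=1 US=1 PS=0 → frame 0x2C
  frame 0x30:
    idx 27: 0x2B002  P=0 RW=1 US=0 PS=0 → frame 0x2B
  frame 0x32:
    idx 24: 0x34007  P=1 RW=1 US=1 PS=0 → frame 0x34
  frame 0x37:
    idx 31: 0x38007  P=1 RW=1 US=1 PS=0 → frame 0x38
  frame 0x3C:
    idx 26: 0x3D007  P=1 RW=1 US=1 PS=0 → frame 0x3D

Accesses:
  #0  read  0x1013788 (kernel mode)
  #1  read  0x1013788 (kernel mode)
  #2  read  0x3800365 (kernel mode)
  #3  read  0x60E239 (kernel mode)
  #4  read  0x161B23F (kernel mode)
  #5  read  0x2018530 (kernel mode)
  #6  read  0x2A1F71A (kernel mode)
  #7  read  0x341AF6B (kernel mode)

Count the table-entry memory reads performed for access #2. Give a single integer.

Trace:
#0 VA=0x1013788 (r,kernel):
  lvl0: tbl 0x24, slot 8 ⇒ 0x25007 (P1/RW1/US1/PS0)
  lvl1: tbl 0x25, slot 19 ⇒ 0x28007 (P1/RW1/US1/PS0)
  → PA=0x28788  (2 entries read)
#1 VA=0x1013788 (r,kernel):
  TLB hit vpn=0x1013 → PA=0x28788
#2 VA=0x3800365 (r,kernel):
  lvl0: tbl 0x24, slot 28 ⇒ 0x3E004 (P0/RW0/US1/PS0)
  → PAGE_NOT_PRESENT  (1 entries read)
#3 VA=0x60E239 (r,kernel):
  lvl0: tbl 0x24, slot 3 ⇒ 0x2A007 (P1/RW1/US1/PS0)
  lvl1: tbl 0x2A, slot 14 ⇒ 0x2C007 (P1/RW1/US1/PS0)
  → PA=0x2C239  (2 entries read)
#4 VA=0x161B23F (r,kernel):
  lvl0: tbl 0x24, slot 11 ⇒ 0x30007 (P1/RW1/US1/PS0)
  lvl1: tbl 0x30, slot 27 ⇒ 0x2B002 (P0/RW1/US0/PS0)
  → PAGE_NOT_PRESENT  (2 entries read)
#5 VA=0x2018530 (r,kernel):
  lvl0: tbl 0x24, slot 16 ⇒ 0x32007 (P1/RW1/US1/PS0)
  lvl1: tbl 0x32, slot 24 ⇒ 0x34007 (P1/RW1/US1/PS0)
  → PA=0x34530  (2 entries read)
#6 VA=0x2A1F71A (r,kernel):
  lvl0: tbl 0x24, slot 21 ⇒ 0x37007 (P1/RW1/US1/PS0)
  lvl1: tbl 0x37, slot 31 ⇒ 0x38007 (P1/RW1/US1/PS0)
  → PA=0x3871A  (2 entries read)
#7 VA=0x341AF6B (r,kernel):
  lvl0: tbl 0x24, slot 26 ⇒ 0x3C007 (P1/RW1/US1/PS0)
  lvl1: tbl 0x3C, slot 26 ⇒ 0x3D007 (P1/RW1/US1/PS0)
  → PA=0x3DF6B  (2 entries read)

Entries read for #2: 1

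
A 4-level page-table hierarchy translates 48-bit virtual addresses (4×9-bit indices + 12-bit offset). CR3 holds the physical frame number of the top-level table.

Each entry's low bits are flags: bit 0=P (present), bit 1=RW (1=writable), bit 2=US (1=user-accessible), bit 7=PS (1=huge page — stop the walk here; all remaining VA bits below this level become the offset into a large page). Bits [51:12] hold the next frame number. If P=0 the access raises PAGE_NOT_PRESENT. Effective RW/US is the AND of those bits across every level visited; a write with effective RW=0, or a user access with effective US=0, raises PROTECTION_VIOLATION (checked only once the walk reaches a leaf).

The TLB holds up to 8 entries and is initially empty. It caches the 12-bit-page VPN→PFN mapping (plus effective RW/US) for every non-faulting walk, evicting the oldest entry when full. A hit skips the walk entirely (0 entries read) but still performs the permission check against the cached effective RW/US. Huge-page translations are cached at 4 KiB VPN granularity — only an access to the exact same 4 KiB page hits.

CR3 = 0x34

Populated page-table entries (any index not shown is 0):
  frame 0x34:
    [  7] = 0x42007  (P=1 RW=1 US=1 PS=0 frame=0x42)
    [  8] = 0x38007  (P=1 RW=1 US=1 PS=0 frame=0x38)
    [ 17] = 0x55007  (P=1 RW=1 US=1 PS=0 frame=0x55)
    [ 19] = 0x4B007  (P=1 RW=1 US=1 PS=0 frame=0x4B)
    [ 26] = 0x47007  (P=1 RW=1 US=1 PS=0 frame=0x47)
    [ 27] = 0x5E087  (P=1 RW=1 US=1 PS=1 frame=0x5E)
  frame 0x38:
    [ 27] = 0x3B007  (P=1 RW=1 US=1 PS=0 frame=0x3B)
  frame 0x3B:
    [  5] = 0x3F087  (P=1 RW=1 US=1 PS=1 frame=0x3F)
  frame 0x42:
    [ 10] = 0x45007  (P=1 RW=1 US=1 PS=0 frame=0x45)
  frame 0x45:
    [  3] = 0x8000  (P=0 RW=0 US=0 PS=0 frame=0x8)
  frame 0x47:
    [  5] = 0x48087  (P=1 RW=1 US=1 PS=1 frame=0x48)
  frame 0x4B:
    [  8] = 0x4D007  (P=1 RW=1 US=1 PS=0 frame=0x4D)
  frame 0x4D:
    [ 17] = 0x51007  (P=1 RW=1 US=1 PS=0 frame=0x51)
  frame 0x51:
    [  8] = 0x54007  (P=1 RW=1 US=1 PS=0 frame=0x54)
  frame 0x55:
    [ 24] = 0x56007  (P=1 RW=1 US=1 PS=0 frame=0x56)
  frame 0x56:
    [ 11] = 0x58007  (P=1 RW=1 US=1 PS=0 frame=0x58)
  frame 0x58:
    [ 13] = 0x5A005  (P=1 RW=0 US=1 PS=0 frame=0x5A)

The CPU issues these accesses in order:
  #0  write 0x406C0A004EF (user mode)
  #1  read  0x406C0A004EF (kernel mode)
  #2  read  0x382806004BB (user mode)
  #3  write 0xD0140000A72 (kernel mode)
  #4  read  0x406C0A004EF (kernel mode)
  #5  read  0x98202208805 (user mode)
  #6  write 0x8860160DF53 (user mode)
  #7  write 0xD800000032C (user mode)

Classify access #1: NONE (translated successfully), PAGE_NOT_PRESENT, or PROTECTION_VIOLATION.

Per-access translation:
#0 VA=0x406C0A004EF (w,user):
  lvl0: tbl 0x34, slot 8 ⇒ 0x38007 (P1/RW1/US1/PS0)
  lvl1: tbl 0x38, slot 27 ⇒ 0x3B007 (P1/RW1/US1/PS0)
  lvl2: tbl 0x3B, slot 5 ⇒ 0x3F087 (P1/RW1/US1/PS1)
  ✓ 0x3F4EF (huge @L2)  — 3 lookups
#1 VA=0x406C0A004EF (r,kernel):
  TLB hit vpn=0x406C0A00 → PA=0x3F4EF
#2 VA=0x382806004BB (r,user):
  lvl0: tbl 0x34, slot 7 ⇒ 0x42007 (P1/RW1/US1/PS0)
  lvl1: tbl 0x42, slot 10 ⇒ 0x45007 (P1/RW1/US1/PS0)
  lvl2: tbl 0x45, slot 3 ⇒ 0x8000 (P0/RW0/US0/PS0)
  → PAGE_NOT_PRESENT  (3 entries read)
#3 VA=0xD0140000A72 (w,kernel):
  lvl0: tbl 0x34, slot 26 ⇒ 0x47007 (P1/RW1/US1/PS0)
  lvl1: tbl 0x47, slot 5 ⇒ 0x48087 (P1/RW1/US1/PS1)
  ✓ 0x48A72 (huge @L1)  — 2 lookups
#4 VA=0x406C0A004EF (r,kernel):
  TLB hit vpn=0x406C0A00 → PA=0x3F4EF
#5 VA=0x98202208805 (r,user):
  lvl0: tbl 0x34, slot 19 ⇒ 0x4B007 (P1/RW1/US1/PS0)
  lvl1: tbl 0x4B, slot 8 ⇒ 0x4D007 (P1/RW1/US1/PS0)
  lvl2: tbl 0x4D, slot 17 ⇒ 0x51007 (P1/RW1/US1/PS0)
  lvl3: tbl 0x51, slot 8 ⇒ 0x54007 (P1/RW1/US1/PS0)
  ✓ 0x54805  — 4 lookups
#6 VA=0x8860160DF53 (w,user):
  lvl0: tbl 0x34, slot 17 ⇒ 0x55007 (P1/RW1/US1/PS0)
  lvl1: tbl 0x55, slot 24 ⇒ 0x56007 (P1/RW1/US1/PS0)
  lvl2: tbl 0x56, slot 11 ⇒ 0x58007 (P1/RW1/US1/PS0)
  lvl3: tbl 0x58, slot 13 ⇒ 0x5A005 (P1/RW0/US1/PS0)
  → PROTECTION_VIOLATION  (4 entries read)
#7 VA=0xD800000032C (w,user):
  lvl0: tbl 0x34, slot 27 ⇒ 0x5E087 (P1/RW1/US1/PS1)
  ✓ 0x5E32C (huge @L0)  — 1 lookups

Access #1 fault: NONE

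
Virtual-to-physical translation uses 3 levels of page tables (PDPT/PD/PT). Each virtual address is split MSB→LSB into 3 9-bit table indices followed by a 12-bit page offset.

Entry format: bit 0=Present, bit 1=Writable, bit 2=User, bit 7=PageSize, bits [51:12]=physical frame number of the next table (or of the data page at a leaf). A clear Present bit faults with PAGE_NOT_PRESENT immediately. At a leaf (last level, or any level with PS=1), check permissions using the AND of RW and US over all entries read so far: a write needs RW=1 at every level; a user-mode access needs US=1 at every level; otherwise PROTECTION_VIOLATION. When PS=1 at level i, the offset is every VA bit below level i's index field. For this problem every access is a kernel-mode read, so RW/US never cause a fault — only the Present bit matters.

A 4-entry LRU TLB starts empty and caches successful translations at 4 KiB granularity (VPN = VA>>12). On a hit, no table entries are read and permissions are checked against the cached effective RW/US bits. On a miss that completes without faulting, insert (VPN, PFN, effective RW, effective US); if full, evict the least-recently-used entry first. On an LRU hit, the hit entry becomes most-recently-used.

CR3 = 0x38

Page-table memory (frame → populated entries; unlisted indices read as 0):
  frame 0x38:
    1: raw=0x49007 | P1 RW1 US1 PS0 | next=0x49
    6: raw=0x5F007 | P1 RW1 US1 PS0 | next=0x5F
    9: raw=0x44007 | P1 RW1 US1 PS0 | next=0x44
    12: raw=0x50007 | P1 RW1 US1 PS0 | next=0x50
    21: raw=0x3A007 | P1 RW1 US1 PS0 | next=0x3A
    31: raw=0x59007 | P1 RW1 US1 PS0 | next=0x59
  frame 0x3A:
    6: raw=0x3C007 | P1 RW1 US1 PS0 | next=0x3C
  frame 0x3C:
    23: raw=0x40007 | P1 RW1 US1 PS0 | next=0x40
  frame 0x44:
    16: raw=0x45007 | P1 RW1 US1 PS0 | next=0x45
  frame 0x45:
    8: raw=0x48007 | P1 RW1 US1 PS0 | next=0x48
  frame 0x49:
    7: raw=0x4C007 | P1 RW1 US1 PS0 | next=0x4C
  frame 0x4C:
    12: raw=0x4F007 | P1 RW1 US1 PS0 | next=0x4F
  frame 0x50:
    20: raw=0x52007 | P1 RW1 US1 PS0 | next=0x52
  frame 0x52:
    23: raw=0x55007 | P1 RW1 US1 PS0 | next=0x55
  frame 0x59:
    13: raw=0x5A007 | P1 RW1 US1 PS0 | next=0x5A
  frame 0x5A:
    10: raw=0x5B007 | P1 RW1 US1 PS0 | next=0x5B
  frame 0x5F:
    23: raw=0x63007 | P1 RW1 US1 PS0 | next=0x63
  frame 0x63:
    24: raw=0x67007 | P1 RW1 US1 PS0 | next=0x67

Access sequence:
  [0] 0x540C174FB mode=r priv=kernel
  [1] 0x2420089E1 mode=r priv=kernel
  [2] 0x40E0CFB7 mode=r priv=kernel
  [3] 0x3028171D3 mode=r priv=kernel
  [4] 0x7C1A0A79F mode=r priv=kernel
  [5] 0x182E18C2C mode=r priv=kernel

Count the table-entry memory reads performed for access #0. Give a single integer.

Walk each access:
#0 VA=0x540C174FB (r,kernel):
  [0] read 0x38 idx=21: raw=0x3A007 flags P=1 W=1 U=1 S=0
  [1] read 0x3A idx=6: raw=0x3C007 flags P=1 W=1 U=1 S=0
  [2] read 0x3C idx=23: raw=0x40007 flags P=1 W=1 U=1 S=0
  ✓ 0x404FB  — 3 lookups
#1 VA=0x2420089E1 (r,kernel):
  [0] read 0x38 idx=9: raw=0x44007 flags P=1 W=1 U=1 S=0
  [1] read 0x44 idx=16: raw=0x45007 flags P=1 W=1 U=1 S=0
  [2] read 0x45 idx=8: raw=0x48007 flags P=1 W=1 U=1 S=0
  ✓ 0x489E1  — 3 lookups
#2 VA=0x40E0CFB7 (r,kernel):
  [0] read 0x38 idx=1: raw=0x49007 flags P=1 W=1 U=1 S=0
  [1] read 0x49 idx=7: raw=0x4C007 flags P=1 W=1 U=1 S=0
  [2] read 0x4C idx=12: raw=0x4F007 flags P=1 W=1 U=1 S=0
  ✓ 0x4FFB7  — 3 lookups
#3 VA=0x3028171D3 (r,kernel):
  [0] read 0x38 idx=12: raw=0x50007 flags P=1 W=1 U=1 S=0
  [1] read 0x50 idx=20: raw=0x52007 flags P=1 W=1 U=1 S=0
  [2] read 0x52 idx=23: raw=0x55007 flags P=1 W=1 U=1 S=0
  ✓ 0x551D3  — 3 lookups
#4 VA=0x7C1A0A79F (r,kernel):
  [0] read 0x38 idx=31: raw=0x59007 flags P=1 W=1 U=1 S=0
  [1] read 0x59 idx=13: raw=0x5A007 flags P=1 W=1 U=1 S=0
  [2] read 0x5A idx=10: raw=0x5B007 flags P=1 W=1 U=1 S=0
  ✓ 0x5B79F  — 3 lookups
#5 VA=0x182E18C2C (r,kernel):
  [0] read 0x38 idx=6: raw=0x5F007 flags P=1 W=1 U=1 S=0
  [1] read 0x5F idx=23: raw=0x63007 flags P=1 W=1 U=1 S=0
  [2] read 0x63 idx=24: raw=0x67007 flags P=1 W=1 U=1 S=0
  ✓ 0x67C2C  — 3 lookups

Entries read for #0: 3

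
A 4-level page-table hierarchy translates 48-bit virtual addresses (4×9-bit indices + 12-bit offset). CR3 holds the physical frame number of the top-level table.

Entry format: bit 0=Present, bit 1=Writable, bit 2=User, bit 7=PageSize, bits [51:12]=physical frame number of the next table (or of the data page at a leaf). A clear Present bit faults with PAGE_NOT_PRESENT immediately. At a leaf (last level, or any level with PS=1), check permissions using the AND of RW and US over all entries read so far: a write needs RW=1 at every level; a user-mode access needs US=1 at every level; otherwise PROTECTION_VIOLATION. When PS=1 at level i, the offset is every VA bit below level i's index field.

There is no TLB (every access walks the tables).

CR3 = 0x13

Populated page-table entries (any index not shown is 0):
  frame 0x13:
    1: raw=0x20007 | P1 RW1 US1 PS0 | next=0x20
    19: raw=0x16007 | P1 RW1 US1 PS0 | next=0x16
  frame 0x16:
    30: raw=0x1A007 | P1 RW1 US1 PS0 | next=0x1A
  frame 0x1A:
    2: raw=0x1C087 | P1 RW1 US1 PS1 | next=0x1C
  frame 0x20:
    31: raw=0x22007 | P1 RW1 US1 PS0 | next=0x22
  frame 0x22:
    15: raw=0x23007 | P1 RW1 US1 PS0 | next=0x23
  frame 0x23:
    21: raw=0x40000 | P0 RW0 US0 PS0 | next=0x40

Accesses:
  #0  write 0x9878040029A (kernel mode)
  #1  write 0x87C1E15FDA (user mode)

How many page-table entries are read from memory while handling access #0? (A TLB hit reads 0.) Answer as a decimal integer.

Walk each access:
#0 VA=0x9878040029A (w,kernel):
  L0: frame=0x13 idx=19 entry=0x16007 [P=1 RW=1 US=1 PS=0]
  L1: frame=0x16 idx=30 entry=0x1A007 [P=1 RW=1 US=1 PS=0]
  L2: frame=0x1A idx=2 entry=0x1C087 [P=1 RW=1 US=1 PS=1]
  ✓ 0x1C29A (huge @L2)  — 3 lookups
#1 VA=0x87C1E15FDA (w,user):
  L0: frame=0x13 idx=1 entry=0x20007 [P=1 RW=1 US=1 PS=0]
  L1: frame=0x20 idx=31 entry=0x22007 [P=1 RW=1 US=1 PS=0]
  L2: frame=0x22 idx=15 entry=0x23007 [P=1 RW=1 US=1 PS=0]
  L3: frame=0x23 idx=21 entry=0x40000 [P=0 RW=0 US=0 PS=0]
  ✗ PAGE_NOT_PRESENT  [4 reads]

Entries read for #0: 3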